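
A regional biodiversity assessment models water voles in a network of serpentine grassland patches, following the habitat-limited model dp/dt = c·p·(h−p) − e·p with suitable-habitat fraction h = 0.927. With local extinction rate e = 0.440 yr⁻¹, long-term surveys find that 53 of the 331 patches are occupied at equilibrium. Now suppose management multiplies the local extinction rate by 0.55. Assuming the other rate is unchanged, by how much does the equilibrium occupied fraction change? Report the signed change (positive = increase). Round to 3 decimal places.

Observed p* = 53/331 = 0.16012.
Balance c(h−p*) = e gives c = e/(0.927 − 0.16012) = 0.440/0.76688 = 0.57375.
New p* = 0.927 − e/c = 0.927 − 0.24200/0.57375 = 0.50521.
Δp* = 0.50521 − 0.16012 = +0.34509.

0.345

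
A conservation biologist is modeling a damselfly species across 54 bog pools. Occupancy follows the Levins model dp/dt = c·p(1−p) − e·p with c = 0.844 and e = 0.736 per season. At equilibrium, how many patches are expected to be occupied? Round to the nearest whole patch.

p* = 1 − e/c = 1 − 0.736/0.844 = 0.1280.
Expected occupied patches = N × p* = 54 × 0.1280 = 6.91 ≈ 7.

7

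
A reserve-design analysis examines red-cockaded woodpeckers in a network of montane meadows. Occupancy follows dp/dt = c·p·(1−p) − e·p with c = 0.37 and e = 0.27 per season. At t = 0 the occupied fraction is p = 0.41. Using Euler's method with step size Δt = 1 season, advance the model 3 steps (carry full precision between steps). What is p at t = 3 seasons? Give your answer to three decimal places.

0.358

Update rule: p ← p + [c·p·(1−p) − e·p]·Δt with Δt = 1.
p: 0.41000 → 0.38880  (Δp = -0.02120)
p: 0.38880 → 0.37175  (Δp = -0.01705)
p: 0.37175 → 0.35779  (Δp = -0.01396)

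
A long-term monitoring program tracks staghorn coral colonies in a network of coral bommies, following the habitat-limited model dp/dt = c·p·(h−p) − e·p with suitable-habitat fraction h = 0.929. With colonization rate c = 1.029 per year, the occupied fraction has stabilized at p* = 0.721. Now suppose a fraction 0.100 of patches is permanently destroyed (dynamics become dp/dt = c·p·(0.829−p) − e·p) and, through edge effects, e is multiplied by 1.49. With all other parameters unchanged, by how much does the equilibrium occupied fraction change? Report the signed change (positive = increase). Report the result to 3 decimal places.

Balance c(h−p*) = e gives e = 1.029×(0.929 − 0.72100) = 0.21403.
New p* = 0.829 − e/c = 0.829 − 0.31890/1.02900 = 0.51909.
Δp* = 0.51909 − 0.72100 = -0.20191.

-0.202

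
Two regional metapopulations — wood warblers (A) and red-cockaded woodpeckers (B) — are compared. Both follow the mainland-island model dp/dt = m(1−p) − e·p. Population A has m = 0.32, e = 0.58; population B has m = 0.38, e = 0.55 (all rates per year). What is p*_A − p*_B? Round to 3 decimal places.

-0.053

A: p*_A = m/(m+e) = 0.32/0.9000 = 0.3556.
B: p*_B = 0.38/0.9300 = 0.4086.
p*_A − p*_B = 0.3556 − 0.4086 = -0.0530.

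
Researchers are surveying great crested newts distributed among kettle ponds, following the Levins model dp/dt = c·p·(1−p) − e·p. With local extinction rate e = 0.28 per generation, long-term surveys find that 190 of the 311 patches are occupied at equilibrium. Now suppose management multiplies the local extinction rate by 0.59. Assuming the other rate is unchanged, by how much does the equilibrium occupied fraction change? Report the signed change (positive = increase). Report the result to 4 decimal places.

Observed p* = 190/311 = 0.61093.
Balance c(1−p*) = e gives c = e/(1 − 0.61093) = 0.28/0.38907 = 0.71966.
New p* = 1 − e/c = 1 − 0.16520/0.71966 = 0.77045.
Δp* = 0.77045 − 0.61093 = +0.15952.

0.1595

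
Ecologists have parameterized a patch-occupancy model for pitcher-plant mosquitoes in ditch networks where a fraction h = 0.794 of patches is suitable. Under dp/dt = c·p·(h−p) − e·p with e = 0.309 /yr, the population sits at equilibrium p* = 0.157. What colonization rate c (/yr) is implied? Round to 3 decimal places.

0.485

At equilibrium c(h−p*) = e, so c = e/(h−p*).
c = 0.309/(0.794 − 0.157) = 0.309/0.6370 = 0.4851.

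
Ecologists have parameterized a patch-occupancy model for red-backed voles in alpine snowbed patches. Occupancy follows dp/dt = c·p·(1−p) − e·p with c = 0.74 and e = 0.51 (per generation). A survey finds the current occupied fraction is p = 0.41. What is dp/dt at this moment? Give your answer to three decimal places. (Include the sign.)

Colonization term: c·p·(1−p) = 0.74×0.41×0.5900 = 0.17901.
Extinction term: e·p = 0.20910.
dp/dt = 0.17901 − 0.20910 = -0.03009.

-0.030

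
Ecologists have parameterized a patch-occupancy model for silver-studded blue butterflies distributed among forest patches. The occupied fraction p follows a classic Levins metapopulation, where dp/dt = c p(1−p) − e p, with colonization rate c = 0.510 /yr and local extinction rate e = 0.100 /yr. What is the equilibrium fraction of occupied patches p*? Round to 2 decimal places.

0.80

At equilibrium, colonization balances extinction: c·p*·(1−p*) = e·p*.
So p* = 1 − e/c = 1 − 0.100/0.510 = 1 − 0.1961 = 0.8039.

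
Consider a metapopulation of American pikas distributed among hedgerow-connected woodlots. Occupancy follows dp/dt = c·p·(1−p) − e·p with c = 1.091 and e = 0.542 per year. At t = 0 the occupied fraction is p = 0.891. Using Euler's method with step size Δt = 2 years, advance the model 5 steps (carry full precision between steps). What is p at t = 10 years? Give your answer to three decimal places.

Update rule: p ← p + [c·p·(1−p) − e·p]·Δt with Δt = 2.
  1  |  dp/dt·Δt = -0.753930  |  p_1 = 0.137070
  2  |  dp/dt·Δt = +0.109507  |  p_2 = 0.246577
  3  |  dp/dt·Δt = +0.138075  |  p_3 = 0.384652
  4  |  dp/dt·Δt = +0.099505  |  p_4 = 0.484157
  5  |  dp/dt·Δt = +0.020126  |  p_5 = 0.504283

0.504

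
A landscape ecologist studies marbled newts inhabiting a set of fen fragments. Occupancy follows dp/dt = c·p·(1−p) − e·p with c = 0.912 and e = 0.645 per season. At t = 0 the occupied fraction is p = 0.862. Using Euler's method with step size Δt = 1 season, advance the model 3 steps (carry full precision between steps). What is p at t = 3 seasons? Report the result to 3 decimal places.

0.343

Update rule: p ← p + [c·p·(1−p) − e·p]·Δt with Δt = 1.
step 1: Δp = -0.44750, p = 0.41450
step 2: Δp = -0.04602, p = 0.36848
step 3: Δp = -0.02544, p = 0.34303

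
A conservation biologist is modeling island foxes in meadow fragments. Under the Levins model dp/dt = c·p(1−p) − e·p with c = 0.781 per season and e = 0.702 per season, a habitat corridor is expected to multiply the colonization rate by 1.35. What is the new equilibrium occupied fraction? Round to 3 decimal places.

0.334

Before: p* = 1 − 0.702/0.781 = 0.1012.
After the change, c = 1.05435, e = 0.702, so p* = 1 − 0.702/1.05435 = 0.3342.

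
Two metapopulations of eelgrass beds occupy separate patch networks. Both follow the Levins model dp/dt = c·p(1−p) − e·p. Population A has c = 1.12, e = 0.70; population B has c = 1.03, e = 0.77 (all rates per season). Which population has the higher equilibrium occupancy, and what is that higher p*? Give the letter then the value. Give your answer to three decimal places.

A, 0.375

A: p*_A = 1 − 0.70/1.12 = 0.3750.
B: p*_B = 1 − 0.77/1.03 = 0.2524.
A is higher at 0.3750.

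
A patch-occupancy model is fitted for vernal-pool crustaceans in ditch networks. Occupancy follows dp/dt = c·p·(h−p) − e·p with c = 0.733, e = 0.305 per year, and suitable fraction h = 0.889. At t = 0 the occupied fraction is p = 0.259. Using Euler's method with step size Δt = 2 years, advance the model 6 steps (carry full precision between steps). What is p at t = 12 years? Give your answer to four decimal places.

Update rule: p ← p + [c·p·(h−p) − e·p]·Δt with Δt = 2.
t = 2: p = 0.25900 + (+0.08122) = 0.34022
t = 4: p = 0.34022 + (+0.06618) = 0.40639
t = 6: p = 0.40639 + (+0.03962) = 0.44602
t = 8: p = 0.44602 + (+0.01758) = 0.46360
t = 10: p = 0.46360 + (+0.00632) = 0.46992
t = 12: p = 0.46992 + (+0.00205) = 0.47197

0.4720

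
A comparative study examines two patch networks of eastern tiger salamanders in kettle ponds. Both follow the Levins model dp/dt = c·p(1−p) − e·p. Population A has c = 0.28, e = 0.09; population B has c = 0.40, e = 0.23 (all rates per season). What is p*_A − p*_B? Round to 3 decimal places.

0.254

A: p*_A = 1 − 0.09/0.28 = 0.6786.
B: p*_B = 1 − 0.23/0.40 = 0.4250.
p*_A − p*_B = 0.6786 − 0.4250 = 0.2536.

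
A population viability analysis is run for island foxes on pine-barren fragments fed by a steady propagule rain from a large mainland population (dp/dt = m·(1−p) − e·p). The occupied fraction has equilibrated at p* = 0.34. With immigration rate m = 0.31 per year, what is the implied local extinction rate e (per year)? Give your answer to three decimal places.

0.602

At equilibrium m(1−p*) = e·p*, so e = m(1−p*)/p*.
e = 0.31 × 0.6600 / 0.34 = 0.6018.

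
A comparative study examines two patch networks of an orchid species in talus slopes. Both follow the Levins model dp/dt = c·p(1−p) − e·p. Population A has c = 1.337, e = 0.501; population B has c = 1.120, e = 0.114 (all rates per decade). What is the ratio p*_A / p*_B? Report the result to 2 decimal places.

0.70

A: p*_A = 1 − 0.501/1.337 = 0.6253.
B: p*_B = 1 − 0.114/1.120 = 0.8982.
p*_A / p*_B = 0.6253/0.8982 = 0.6961.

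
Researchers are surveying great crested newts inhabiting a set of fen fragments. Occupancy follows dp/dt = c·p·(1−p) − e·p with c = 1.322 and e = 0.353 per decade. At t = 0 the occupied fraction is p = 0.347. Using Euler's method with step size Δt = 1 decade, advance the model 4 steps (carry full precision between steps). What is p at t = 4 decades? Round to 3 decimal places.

Update rule: p ← p + [c·p·(1−p) − e·p]·Δt with Δt = 1.
t = 1: p = 0.34700 + (+0.17706) = 0.52406
t = 2: p = 0.52406 + (+0.14474) = 0.66880
t = 3: p = 0.66880 + (+0.05674) = 0.72555
t = 4: p = 0.72555 + (+0.00713) = 0.73268

0.733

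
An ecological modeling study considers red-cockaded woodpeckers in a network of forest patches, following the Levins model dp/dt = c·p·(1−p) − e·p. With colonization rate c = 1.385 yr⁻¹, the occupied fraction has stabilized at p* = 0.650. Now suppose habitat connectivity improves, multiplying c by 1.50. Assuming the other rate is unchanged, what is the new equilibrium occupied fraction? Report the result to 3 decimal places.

0.767

Balance c(1−p*) = e gives e = 1.385×(1 − 0.65000) = 0.48475.
New p* = 1 − e/c = 1 − 0.48475/2.07750 = 0.76667.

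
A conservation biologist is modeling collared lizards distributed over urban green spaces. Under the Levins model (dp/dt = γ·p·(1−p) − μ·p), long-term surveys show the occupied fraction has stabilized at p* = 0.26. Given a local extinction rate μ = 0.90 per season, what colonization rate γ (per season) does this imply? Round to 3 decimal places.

1.216

At equilibrium γ(1−p*) = μ, so γ = μ/(1−p*).
γ = 0.90/(1 − 0.26) = 0.90/0.7400 = 1.2162.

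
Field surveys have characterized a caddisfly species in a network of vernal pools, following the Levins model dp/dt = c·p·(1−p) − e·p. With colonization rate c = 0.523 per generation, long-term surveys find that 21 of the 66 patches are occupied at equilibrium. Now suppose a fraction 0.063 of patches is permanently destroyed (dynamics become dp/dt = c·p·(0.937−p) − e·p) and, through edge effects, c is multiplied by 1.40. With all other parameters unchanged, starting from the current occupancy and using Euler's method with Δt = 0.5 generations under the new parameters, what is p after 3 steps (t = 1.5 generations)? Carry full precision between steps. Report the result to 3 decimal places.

Observed p* = 21/66 = 0.31818.
Balance c(1−p*) = e gives e = 0.523×(1 − 0.31818) = 0.35659.
Starting from p₀ = 0.31818; update p ← p + (dp/dt)·Δt with the new parameters.
p: 0.31818 → 0.33354  (Δp = +0.01535)
p: 0.33354 → 0.34775  (Δp = +0.01422)
p: 0.34775 → 0.36077  (Δp = +0.01302)

0.361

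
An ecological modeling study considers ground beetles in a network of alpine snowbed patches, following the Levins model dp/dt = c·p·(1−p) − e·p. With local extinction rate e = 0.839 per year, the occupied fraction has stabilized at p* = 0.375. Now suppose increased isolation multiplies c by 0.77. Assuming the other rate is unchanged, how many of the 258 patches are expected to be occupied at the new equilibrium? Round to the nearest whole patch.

Balance c(1−p*) = e gives c = e/(1 − 0.37500) = 0.839/0.62500 = 1.34240.
New p* = 1 − e/c = 1 − 0.83900/1.03365 = 0.18831.
Expected occupied = 258 × 0.18831 = 48.58 ≈ 49.

49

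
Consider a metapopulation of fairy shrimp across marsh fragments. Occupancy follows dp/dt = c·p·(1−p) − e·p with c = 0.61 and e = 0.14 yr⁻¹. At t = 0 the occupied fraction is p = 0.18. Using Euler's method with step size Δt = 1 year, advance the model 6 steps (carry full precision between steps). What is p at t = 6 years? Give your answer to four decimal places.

Update rule: p ← p + [c·p·(1−p) − e·p]·Δt with Δt = 1.
step 1: Δp = +0.06484, p = 0.24484
step 2: Δp = +0.07851, p = 0.32334
step 3: Δp = +0.08820, p = 0.41154
step 4: Δp = +0.09011, p = 0.50165
step 5: Δp = +0.08227, p = 0.58392
step 6: Δp = +0.06646, p = 0.65037

0.6504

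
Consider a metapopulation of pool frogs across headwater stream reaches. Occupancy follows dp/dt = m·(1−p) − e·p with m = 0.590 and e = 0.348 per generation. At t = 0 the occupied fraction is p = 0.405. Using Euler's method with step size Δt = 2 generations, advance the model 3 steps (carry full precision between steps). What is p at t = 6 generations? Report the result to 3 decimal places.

Update rule: p ← p + [m·(1−p) − e·p]·Δt with Δt = 2.
t = 2: p = 0.40500 + (+0.42022) = 0.82522
t = 4: p = 0.82522 + (-0.36811) = 0.45711
t = 6: p = 0.45711 + (+0.32247) = 0.77957

0.780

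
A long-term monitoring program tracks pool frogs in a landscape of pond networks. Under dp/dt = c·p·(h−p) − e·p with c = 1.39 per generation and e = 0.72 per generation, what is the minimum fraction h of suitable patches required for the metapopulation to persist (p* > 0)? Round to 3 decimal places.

0.518

p* = h − e/c is positive only when h > e/c.
h_min = e/c = 0.72/1.39 = 0.5180.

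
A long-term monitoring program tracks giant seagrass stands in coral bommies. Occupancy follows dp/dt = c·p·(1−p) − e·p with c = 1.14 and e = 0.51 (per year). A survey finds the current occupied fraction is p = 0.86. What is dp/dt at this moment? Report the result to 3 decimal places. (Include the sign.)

-0.301

Colonization term: c·p·(1−p) = 1.14×0.86×0.1400 = 0.13726.
Extinction term: e·p = 0.43860.
dp/dt = 0.13726 − 0.43860 = -0.30134.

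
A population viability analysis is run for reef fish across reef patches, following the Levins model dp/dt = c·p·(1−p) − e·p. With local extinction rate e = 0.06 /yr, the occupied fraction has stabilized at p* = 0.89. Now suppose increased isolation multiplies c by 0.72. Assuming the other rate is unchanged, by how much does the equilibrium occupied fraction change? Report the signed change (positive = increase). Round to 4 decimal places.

Balance c(1−p*) = e gives c = e/(1 − 0.89000) = 0.06/0.11000 = 0.54545.
New p* = 1 − e/c = 1 − 0.06000/0.39272 = 0.84722.
Δp* = 0.84722 − 0.89000 = -0.04278.

-0.0428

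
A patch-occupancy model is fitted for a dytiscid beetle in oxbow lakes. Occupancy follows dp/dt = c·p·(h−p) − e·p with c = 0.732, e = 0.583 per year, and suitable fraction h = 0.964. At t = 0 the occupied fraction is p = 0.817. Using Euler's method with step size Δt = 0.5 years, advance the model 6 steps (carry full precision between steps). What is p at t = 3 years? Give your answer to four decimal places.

0.3425

Update rule: p ← p + [c·p·(h−p) − e·p]·Δt with Δt = 0.5.
p: 0.81700 → 0.62280  (Δp = -0.19420)
p: 0.62280 → 0.51903  (Δp = -0.10377)
p: 0.51903 → 0.45226  (Δp = -0.06677)
p: 0.45226 → 0.40513  (Δp = -0.04713)
p: 0.40513 → 0.36991  (Δp = -0.03523)
p: 0.36991 → 0.34251  (Δp = -0.02740)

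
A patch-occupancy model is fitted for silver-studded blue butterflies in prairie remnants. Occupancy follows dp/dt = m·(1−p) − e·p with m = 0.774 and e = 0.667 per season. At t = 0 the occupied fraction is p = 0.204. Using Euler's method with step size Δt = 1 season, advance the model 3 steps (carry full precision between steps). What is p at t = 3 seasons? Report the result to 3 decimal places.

0.566

Update rule: p ← p + [m·(1−p) − e·p]·Δt with Δt = 1.
step 1: Δp = +0.48004, p = 0.68404
step 2: Δp = -0.21170, p = 0.47234
step 3: Δp = +0.09336, p = 0.56570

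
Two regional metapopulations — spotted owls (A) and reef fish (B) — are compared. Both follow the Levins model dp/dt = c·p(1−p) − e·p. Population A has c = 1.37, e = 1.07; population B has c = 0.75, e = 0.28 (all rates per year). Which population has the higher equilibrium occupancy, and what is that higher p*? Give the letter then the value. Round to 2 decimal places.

B, 0.63

A: p*_A = 1 − 1.07/1.37 = 0.2190.
B: p*_B = 1 − 0.28/0.75 = 0.6267.
B is higher at 0.6267.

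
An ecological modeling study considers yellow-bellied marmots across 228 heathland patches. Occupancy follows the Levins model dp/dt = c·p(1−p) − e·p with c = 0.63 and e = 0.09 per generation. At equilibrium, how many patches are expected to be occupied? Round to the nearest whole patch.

p* = 1 − e/c = 1 − 0.09/0.63 = 0.8571.
Expected occupied patches = N × p* = 228 × 0.8571 = 195.43 ≈ 195.

195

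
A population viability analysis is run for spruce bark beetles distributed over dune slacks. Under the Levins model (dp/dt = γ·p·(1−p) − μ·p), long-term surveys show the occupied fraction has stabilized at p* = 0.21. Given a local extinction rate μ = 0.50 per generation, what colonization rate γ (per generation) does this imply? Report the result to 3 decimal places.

0.633

At equilibrium γ(1−p*) = μ, so γ = μ/(1−p*).
γ = 0.50/(1 − 0.21) = 0.50/0.7900 = 0.6329.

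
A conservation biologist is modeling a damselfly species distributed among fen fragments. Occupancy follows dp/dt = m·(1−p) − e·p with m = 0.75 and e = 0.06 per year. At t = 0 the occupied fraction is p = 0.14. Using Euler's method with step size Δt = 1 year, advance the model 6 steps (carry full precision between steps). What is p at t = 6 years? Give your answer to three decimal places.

Update rule: p ← p + [m·(1−p) − e·p]·Δt with Δt = 1.
t = 1: p = 0.14000 + (+0.63660) = 0.77660
t = 2: p = 0.77660 + (+0.12095) = 0.89755
t = 3: p = 0.89755 + (+0.02298) = 0.92054
t = 4: p = 0.92054 + (+0.00437) = 0.92490
t = 5: p = 0.92490 + (+0.00083) = 0.92573
t = 6: p = 0.92573 + (+0.00016) = 0.92589

0.926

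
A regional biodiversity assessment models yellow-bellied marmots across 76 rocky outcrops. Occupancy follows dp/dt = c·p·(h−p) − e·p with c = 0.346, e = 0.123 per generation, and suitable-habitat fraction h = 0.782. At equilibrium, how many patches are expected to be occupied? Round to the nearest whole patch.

32

p* = h − e/c = 0.782 − 0.3555 = 0.4265.
Expected occupied patches = N × p* = 76 × 0.4265 = 32.41 ≈ 32.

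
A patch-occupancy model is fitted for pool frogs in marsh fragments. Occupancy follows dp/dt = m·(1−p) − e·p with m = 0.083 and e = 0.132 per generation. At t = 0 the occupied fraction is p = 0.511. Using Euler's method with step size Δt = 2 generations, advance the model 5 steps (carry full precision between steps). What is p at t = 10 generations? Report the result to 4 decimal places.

0.3936

Update rule: p ← p + [m·(1−p) − e·p]·Δt with Δt = 2.
  1  |  dp/dt·Δt = -0.053730  |  p_1 = 0.457270
  2  |  dp/dt·Δt = -0.030626  |  p_2 = 0.426644
  3  |  dp/dt·Δt = -0.017457  |  p_3 = 0.409187
  4  |  dp/dt·Δt = -0.009950  |  p_4 = 0.399237
  5  |  dp/dt·Δt = -0.005672  |  p_5 = 0.393565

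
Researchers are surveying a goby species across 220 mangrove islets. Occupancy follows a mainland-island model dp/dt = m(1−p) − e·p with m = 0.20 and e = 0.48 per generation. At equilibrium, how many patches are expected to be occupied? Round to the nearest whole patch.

65

p* = m/(m+e) = 0.20/0.6800 = 0.2941.
Expected occupied patches = N × p* = 220 × 0.2941 = 64.71 ≈ 65.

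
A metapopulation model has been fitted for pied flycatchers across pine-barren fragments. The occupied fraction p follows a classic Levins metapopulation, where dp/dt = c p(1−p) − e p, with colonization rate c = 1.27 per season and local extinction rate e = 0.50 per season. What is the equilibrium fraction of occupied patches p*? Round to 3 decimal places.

0.606

At equilibrium, colonization balances extinction: c·p*·(1−p*) = e·p*.
So p* = 1 − e/c = 1 − 0.50/1.27 = 1 − 0.3937 = 0.6063.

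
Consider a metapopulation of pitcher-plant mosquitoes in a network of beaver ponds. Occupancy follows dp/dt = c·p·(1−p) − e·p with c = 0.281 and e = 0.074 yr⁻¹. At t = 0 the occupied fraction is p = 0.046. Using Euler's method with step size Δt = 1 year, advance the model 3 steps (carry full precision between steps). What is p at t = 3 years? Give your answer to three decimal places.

Update rule: p ← p + [c·p·(1−p) − e·p]·Δt with Δt = 1.
p: 0.04600 → 0.05493  (Δp = +0.00893)
p: 0.05493 → 0.06545  (Δp = +0.01052)
p: 0.06545 → 0.07779  (Δp = +0.01234)

0.078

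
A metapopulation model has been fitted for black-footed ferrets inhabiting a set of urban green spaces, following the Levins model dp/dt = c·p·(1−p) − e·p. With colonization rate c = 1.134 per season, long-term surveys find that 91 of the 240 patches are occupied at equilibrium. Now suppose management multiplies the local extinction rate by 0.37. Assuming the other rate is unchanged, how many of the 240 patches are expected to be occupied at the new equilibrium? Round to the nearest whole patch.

Observed p* = 91/240 = 0.37917.
Balance c(1−p*) = e gives e = 1.134×(1 − 0.37917) = 0.70402.
New p* = 1 − e/c = 1 − 0.26049/1.13400 = 0.77029.
Expected occupied = 240 × 0.77029 = 184.87 ≈ 185.

185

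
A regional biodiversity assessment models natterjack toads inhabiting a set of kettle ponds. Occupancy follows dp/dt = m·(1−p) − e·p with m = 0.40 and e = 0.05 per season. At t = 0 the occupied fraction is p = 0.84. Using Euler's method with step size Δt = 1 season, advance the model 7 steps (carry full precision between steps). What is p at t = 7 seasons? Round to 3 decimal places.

Update rule: p ← p + [m·(1−p) − e·p]·Δt with Δt = 1.
p: 0.84000 → 0.86200  (Δp = +0.02200)
p: 0.86200 → 0.87410  (Δp = +0.01210)
p: 0.87410 → 0.88075  (Δp = +0.00666)
p: 0.88075 → 0.88442  (Δp = +0.00366)
p: 0.88442 → 0.88643  (Δp = +0.00201)
p: 0.88643 → 0.88754  (Δp = +0.00111)
p: 0.88754 → 0.88814  (Δp = +0.00061)

0.888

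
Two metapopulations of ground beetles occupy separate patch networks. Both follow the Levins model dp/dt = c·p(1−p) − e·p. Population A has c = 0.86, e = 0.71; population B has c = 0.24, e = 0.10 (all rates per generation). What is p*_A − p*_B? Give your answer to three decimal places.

A: p*_A = 1 − 0.71/0.86 = 0.1744.
B: p*_B = 1 − 0.10/0.24 = 0.5833.
p*_A − p*_B = 0.1744 − 0.5833 = -0.4089.

-0.409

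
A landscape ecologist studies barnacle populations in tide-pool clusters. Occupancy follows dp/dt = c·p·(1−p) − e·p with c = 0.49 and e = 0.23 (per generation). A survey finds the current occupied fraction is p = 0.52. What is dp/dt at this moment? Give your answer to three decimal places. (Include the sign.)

Colonization term: c·p·(1−p) = 0.49×0.52×0.4800 = 0.12230.
Extinction term: e·p = 0.11960.
dp/dt = 0.12230 − 0.11960 = 0.00270.

0.003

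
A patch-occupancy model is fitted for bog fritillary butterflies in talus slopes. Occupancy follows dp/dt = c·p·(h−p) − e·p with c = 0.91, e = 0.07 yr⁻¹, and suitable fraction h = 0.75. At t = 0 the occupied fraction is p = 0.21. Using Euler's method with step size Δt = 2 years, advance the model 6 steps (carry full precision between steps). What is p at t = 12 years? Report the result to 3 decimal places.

Update rule: p ← p + [c·p·(h−p) − e·p]·Δt with Δt = 2.
  1  |  dp/dt·Δt = +0.176988  |  p_1 = 0.386988
  2  |  dp/dt·Δt = +0.201498  |  p_2 = 0.588486
  3  |  dp/dt·Δt = +0.090601  |  p_3 = 0.679087
  4  |  dp/dt·Δt = -0.007428  |  p_4 = 0.671659
  5  |  dp/dt·Δt = +0.001733  |  p_5 = 0.673392
  6  |  dp/dt·Δt = -0.000387  |  p_6 = 0.673006

0.673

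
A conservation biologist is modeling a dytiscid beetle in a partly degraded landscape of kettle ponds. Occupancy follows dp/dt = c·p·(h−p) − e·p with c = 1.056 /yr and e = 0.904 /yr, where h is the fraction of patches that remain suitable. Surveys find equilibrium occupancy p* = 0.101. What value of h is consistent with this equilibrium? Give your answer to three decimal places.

At equilibrium c(h−p*) = e, so h = p* + e/c.
h = 0.101 + 0.904/1.056 = 0.101 + 0.8561 = 0.9571.

0.957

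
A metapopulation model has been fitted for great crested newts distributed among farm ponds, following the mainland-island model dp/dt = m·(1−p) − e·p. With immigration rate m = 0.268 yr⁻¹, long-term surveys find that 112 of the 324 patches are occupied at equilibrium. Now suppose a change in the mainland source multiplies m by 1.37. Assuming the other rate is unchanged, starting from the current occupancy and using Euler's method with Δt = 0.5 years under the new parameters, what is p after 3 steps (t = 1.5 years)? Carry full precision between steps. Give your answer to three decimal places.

0.407

Observed p* = 112/324 = 0.34568.
Balance m(1−p*) = e·p* gives e = m(1−p*)/p* = 0.268×0.65432/0.34568 = 0.50729.
Starting from p₀ = 0.34568; update p ← p + (dp/dt)·Δt with the new parameters.
p: 0.34568 → 0.37812  (Δp = +0.03244)
p: 0.37812 → 0.39638  (Δp = +0.01826)
p: 0.39638 → 0.40665  (Δp = +0.01027)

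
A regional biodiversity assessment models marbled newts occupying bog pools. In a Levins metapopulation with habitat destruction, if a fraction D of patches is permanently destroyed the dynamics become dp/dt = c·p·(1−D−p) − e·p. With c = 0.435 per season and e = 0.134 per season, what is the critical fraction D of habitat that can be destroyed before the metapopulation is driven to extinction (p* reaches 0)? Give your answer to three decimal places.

0.692

The nontrivial equilibrium is p* = (1−D) − e/c; extinction occurs when this hits zero.
So D_crit = 1 − e/c = 1 − 0.134/0.435 = 1 − 0.3080 = 0.6920.
Note this equals the original equilibrium occupancy — the Levins extinction-debt result.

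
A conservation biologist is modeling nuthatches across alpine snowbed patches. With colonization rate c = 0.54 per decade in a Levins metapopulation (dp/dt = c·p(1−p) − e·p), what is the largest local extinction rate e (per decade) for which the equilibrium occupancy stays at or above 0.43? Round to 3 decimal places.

1 − e/c ≥ 0.43 ⇒ e ≤ c(1 − 0.43) = 0.54 × 0.5700.
e_max = 0.3078.

0.308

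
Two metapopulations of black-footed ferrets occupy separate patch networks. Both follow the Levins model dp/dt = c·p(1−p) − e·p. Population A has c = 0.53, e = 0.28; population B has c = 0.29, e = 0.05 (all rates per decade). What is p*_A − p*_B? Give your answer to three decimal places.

A: p*_A = 1 − 0.28/0.53 = 0.4717.
B: p*_B = 1 − 0.05/0.29 = 0.8276.
p*_A − p*_B = 0.4717 − 0.8276 = -0.3559.

-0.356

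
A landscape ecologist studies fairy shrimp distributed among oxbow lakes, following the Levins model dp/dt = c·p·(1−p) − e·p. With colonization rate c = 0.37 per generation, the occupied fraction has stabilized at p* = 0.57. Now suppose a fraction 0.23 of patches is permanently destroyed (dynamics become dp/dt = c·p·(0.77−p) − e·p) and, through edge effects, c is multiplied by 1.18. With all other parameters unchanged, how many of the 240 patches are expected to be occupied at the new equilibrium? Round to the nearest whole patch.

97

Balance c(1−p*) = e gives e = 0.37×(1 − 0.57000) = 0.15910.
New p* = 0.77 − e/c = 0.77 − 0.15910/0.43660 = 0.40559.
Expected occupied = 240 × 0.40559 = 97.34 ≈ 97.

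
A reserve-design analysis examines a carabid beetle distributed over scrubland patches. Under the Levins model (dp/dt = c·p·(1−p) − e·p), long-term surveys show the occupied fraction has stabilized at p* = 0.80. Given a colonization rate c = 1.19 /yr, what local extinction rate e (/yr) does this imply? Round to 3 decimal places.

At equilibrium c(1−p*) = e.
e = 1.19 × (1 − 0.80) = 1.19 × 0.2000 = 0.2380.

0.238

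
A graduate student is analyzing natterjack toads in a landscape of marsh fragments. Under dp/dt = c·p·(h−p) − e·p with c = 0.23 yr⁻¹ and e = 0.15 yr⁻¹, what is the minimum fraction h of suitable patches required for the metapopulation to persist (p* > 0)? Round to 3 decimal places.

0.652

p* = h − e/c is positive only when h > e/c.
h_min = e/c = 0.15/0.23 = 0.6522.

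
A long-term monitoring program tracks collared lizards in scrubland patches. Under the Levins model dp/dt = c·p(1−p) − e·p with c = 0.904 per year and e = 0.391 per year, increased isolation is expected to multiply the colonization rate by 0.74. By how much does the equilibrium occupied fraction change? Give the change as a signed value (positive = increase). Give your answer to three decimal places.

Before: p* = 1 − 0.391/0.904 = 0.5675.
After the change, c = 0.66896, e = 0.391, so p* = 1 − 0.391/0.66896 = 0.4155.
Δp* = 0.4155 − 0.5675 = -0.1520.

-0.152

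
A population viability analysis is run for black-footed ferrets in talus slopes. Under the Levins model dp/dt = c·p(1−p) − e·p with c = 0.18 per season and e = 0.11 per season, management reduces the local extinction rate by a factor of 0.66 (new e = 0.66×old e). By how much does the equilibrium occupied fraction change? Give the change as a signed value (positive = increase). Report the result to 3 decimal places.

0.208

Before: p* = 1 − 0.11/0.18 = 0.3889.
After the change, c = 0.18, e = 0.0726, so p* = 1 − 0.0726/0.18 = 0.5967.
Δp* = 0.5967 − 0.3889 = +0.2078.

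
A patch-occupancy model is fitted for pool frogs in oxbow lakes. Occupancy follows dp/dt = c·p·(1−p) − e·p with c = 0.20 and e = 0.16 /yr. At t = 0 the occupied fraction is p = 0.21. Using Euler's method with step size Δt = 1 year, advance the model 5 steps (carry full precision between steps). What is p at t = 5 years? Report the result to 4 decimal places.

0.2081

Update rule: p ← p + [c·p·(1−p) − e·p]·Δt with Δt = 1.
  1  |  dp/dt·Δt = -0.000420  |  p_1 = 0.209580
  2  |  dp/dt·Δt = -0.000402  |  p_2 = 0.209178
  3  |  dp/dt·Δt = -0.000384  |  p_3 = 0.208794
  4  |  dp/dt·Δt = -0.000367  |  p_4 = 0.208427
  5  |  dp/dt·Δt = -0.000351  |  p_5 = 0.208076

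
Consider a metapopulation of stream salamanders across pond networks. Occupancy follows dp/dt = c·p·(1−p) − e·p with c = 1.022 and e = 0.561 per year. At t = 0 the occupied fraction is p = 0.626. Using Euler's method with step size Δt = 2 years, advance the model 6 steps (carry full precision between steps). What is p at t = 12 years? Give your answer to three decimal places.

0.451

Update rule: p ← p + [c·p·(1−p) − e·p]·Δt with Δt = 2.
step 1: Δp = -0.22382, p = 0.40218
step 2: Δp = +0.04020, p = 0.44237
step 3: Δp = +0.00787, p = 0.45024
step 4: Δp = +0.00077, p = 0.45101
step 5: Δp = +0.00006, p = 0.45107
step 6: Δp = +0.00000, p = 0.45108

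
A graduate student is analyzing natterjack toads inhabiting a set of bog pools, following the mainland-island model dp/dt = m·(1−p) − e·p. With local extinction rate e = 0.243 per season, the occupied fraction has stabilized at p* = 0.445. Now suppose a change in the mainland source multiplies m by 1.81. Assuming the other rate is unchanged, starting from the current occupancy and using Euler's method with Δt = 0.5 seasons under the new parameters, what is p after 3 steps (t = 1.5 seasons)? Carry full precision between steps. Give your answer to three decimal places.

0.541

Balance m(1−p*) = e·p* gives m = e·p*/(1−p*) = 0.243×0.44500/0.55500 = 0.19484.
Starting from p₀ = 0.44500; update p ← p + (dp/dt)·Δt with the new parameters.
p: 0.44500 → 0.48879  (Δp = +0.04379)
p: 0.48879 → 0.51955  (Δp = +0.03075)
p: 0.51955 → 0.54114  (Δp = +0.02159)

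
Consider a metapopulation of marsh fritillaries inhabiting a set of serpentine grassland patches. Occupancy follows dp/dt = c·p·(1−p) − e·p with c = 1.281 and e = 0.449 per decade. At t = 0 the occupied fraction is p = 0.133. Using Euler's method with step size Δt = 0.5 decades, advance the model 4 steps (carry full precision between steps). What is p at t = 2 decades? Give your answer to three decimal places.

Update rule: p ← p + [c·p·(1−p) − e·p]·Δt with Δt = 0.5.
p: 0.13300 → 0.17700  (Δp = +0.04400)
p: 0.17700 → 0.23056  (Δp = +0.05357)
p: 0.23056 → 0.29243  (Δp = +0.06187)
p: 0.29243 → 0.35931  (Δp = +0.06688)

0.359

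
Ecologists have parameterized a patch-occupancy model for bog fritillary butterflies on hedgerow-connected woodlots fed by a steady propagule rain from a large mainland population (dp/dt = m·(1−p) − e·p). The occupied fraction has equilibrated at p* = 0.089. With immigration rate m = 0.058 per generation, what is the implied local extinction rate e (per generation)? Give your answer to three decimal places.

0.594

At equilibrium m(1−p*) = e·p*, so e = m(1−p*)/p*.
e = 0.058 × 0.9110 / 0.089 = 0.5937.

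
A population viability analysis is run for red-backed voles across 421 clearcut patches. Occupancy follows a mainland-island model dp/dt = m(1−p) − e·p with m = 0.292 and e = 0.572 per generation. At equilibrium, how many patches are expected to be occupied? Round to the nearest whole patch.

142

p* = m/(m+e) = 0.292/0.8640 = 0.3380.
Expected occupied patches = N × p* = 421 × 0.3380 = 142.28 ≈ 142.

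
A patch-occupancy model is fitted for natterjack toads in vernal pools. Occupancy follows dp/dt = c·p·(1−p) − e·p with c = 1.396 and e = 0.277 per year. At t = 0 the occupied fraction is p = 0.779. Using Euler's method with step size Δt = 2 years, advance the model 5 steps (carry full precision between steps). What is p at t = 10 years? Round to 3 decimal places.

0.860

Update rule: p ← p + [c·p·(1−p) − e·p]·Δt with Δt = 2.
t = 2: p = 0.77900 + (+0.04910) = 0.82810
t = 4: p = 0.82810 + (-0.06133) = 0.76677
t = 6: p = 0.76677 + (+0.07451) = 0.84128
t = 8: p = 0.84128 + (-0.09326) = 0.74802
t = 10: p = 0.74802 + (+0.11185) = 0.85987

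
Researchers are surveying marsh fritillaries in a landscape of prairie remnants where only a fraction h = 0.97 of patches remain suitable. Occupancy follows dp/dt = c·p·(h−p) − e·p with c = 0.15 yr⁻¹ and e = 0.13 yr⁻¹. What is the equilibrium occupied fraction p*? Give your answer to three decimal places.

0.103

Setting dp/dt = 0 and dividing by p* gives c·(h−p*) = e.
So p* = h − e/c = 0.97 − 0.13/0.15 = 0.97 − 0.8667 = 0.1033.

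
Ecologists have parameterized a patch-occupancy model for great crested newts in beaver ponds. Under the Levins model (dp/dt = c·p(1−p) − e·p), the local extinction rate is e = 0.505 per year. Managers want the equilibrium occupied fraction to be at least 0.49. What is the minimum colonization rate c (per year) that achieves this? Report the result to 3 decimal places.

0.990

p* = 1 − e/c ≥ 0.49 requires e/c ≤ 0.5100, i.e. c ≥ e/0.5100.
c_min = 0.505/0.5100 = 0.9902.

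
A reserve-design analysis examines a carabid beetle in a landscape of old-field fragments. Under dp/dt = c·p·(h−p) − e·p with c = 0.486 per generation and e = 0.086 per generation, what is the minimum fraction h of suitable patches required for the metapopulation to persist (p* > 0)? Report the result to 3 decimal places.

p* = h − e/c is positive only when h > e/c.
h_min = e/c = 0.086/0.486 = 0.1770.

0.177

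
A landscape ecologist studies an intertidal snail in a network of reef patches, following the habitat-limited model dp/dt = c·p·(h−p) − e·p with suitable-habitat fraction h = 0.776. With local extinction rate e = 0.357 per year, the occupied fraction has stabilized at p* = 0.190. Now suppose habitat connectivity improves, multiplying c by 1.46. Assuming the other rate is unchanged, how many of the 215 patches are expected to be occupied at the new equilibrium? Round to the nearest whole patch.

81

Balance c(h−p*) = e gives c = e/(0.776 − 0.19000) = 0.357/0.58600 = 0.60922.
New p* = 0.776 − e/c = 0.776 − 0.35700/0.88946 = 0.37463.
Expected occupied = 215 × 0.37463 = 80.55 ≈ 81.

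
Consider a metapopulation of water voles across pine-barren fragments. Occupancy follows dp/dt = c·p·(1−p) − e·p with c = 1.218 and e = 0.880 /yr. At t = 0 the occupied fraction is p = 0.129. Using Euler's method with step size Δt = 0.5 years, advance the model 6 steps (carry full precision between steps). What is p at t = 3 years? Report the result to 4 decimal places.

Update rule: p ← p + [c·p·(1−p) − e·p]·Δt with Δt = 0.5.
t = 0.5: p = 0.12900 + (+0.01167) = 0.14067
t = 1: p = 0.14067 + (+0.01172) = 0.15239
t = 1.5: p = 0.15239 + (+0.01161) = 0.16400
t = 2: p = 0.16400 + (+0.01134) = 0.17534
t = 2.5: p = 0.17534 + (+0.01091) = 0.18625
t = 3: p = 0.18625 + (+0.01035) = 0.19660

0.1966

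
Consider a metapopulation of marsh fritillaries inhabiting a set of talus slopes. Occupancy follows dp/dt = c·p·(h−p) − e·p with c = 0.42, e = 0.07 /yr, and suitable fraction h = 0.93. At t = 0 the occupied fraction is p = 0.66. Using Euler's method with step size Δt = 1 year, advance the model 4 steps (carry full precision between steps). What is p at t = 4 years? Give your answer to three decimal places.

Update rule: p ← p + [c·p·(h−p) − e·p]·Δt with Δt = 1.
p: 0.66000 → 0.68864  (Δp = +0.02864)
p: 0.68864 → 0.71025  (Δp = +0.02160)
p: 0.71025 → 0.72608  (Δp = +0.01584)
p: 0.72608 → 0.73744  (Δp = +0.01136)

0.737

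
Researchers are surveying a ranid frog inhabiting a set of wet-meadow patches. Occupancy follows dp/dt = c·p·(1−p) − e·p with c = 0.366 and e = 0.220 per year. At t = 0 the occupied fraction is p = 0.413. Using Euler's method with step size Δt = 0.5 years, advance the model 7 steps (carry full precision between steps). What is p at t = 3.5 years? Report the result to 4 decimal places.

0.4071

Update rule: p ← p + [c·p·(1−p) − e·p]·Δt with Δt = 0.5.
step 1: Δp = -0.00107, p = 0.41193
step 2: Δp = -0.00098, p = 0.41095
step 3: Δp = -0.00091, p = 0.41005
step 4: Δp = -0.00084, p = 0.40921
step 5: Δp = -0.00077, p = 0.40844
step 6: Δp = -0.00071, p = 0.40773
step 7: Δp = -0.00066, p = 0.40707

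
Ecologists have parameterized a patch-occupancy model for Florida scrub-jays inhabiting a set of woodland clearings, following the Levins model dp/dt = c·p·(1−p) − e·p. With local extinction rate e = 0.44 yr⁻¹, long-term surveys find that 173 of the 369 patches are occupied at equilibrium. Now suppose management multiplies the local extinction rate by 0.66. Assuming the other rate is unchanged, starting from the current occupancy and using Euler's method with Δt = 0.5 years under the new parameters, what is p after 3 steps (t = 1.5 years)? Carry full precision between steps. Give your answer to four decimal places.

0.5598

Observed p* = 173/369 = 0.46883.
Balance c(1−p*) = e gives c = e/(1 − 0.46883) = 0.44/0.53117 = 0.82837.
Starting from p₀ = 0.46883; update p ← p + (dp/dt)·Δt with the new parameters.
t = 0.5: p = 0.46883 + (+0.03507) = 0.50390
t = 1: p = 0.50390 + (+0.03037) = 0.53428
t = 1.5: p = 0.53428 + (+0.02548) = 0.55976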